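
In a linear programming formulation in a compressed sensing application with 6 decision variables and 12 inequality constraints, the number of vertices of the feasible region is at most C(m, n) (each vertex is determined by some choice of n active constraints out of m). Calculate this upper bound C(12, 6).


Each vertex corresponds to some choice of n active constraints out of m, so the number of vertices is at most C(m, n) = m! / (n!(m-n)!).
m = 12, n = 6
Numerator: 12 * 11 * 10 * 9 * 8 * 7
Denominator: 6! = 720
C(12, 6) = 924


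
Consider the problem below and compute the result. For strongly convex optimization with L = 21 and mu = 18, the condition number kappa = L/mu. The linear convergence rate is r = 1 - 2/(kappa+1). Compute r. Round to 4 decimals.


Step 1: Compute the condition number.
kappa = L/mu = 21/18 = 1.1667
Step 2: Compute the convergence rate.
r = 1 - 2/(kappa + 1) = 1 - 2*mu/(L + mu) = (L - mu)/(L + mu) = 3/39 = 0.0769


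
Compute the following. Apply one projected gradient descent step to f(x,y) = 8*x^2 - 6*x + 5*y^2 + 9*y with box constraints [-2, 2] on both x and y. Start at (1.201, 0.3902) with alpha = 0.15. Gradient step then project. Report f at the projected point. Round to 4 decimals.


Step 1: Compute gradient at (1.201, 0.3902).
grad_x = 2*8*1.201 - 6 = 13.216
grad_y = 2*5*0.3902 + 9 = 12.902
Step 2: Gradient step.
x_raw = 1.201 - 0.15*13.216 = -0.7814
y_raw = 0.3902 - 0.15*12.902 = -1.5451
Step 3: Project onto [-2, 2].
x_proj = clip(-0.7814) = -0.7814
y_proj = clip(-1.5451) = -1.5451
Step 4: Evaluate f.
f(-0.7814, -1.5451) = 7.6039


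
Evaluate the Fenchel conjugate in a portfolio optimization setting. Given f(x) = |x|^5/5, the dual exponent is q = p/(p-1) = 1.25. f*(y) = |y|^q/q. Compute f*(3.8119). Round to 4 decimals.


The conjugate exponent q satisfies 1/p + 1/q = 1.
p = 5, so q = 5/(5 - 1) = 1.25
|y|^q = 3.8119^1.25 = 5.3263
f*(3.8119) = 5.3263 / 1.25 = 4.2611


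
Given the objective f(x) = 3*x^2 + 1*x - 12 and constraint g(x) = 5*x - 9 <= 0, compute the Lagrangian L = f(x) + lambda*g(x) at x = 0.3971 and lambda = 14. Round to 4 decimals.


Step 1: Evaluate f(x).
f(0.3971) = 3*0.3971^2 + 1*0.3971 - 12 = -11.1298
Step 2: Evaluate g(x).
g(0.3971) = 5*0.3971 - 9 = -7.0145
Step 3: Compute Lagrangian.
L = -11.1298 + 14*-7.0145 = -109.3328


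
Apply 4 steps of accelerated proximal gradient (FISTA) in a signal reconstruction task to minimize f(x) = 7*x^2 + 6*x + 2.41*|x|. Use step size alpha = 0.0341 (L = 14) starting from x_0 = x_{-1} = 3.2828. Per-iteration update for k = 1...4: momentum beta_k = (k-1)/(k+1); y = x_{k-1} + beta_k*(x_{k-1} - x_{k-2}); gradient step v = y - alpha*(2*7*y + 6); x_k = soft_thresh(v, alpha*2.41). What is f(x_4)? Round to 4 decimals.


FISTA on f(x) = 7*x^2 + 6*x + 2.41*|x|
L = 14, alpha = 0.0341
Iteration 1: beta = 0.0, y = 3.2828 + 0.0*(3.2828 - 3.2828) = 3.2828
  grad(y) = 51.9592, v = y - alpha*grad = 1.511
  prox(v) = soft_thresh(1.511, 0.0822) = 1.4288
Iteration 2: beta = 0.3333, y = 1.4288 + 0.3333*(1.4288 - 3.2828) = 0.8108
  grad(y) = 17.3514, v = y - alpha*grad = 0.2191
  prox(v) = soft_thresh(0.2191, 0.0822) = 0.137
Iteration 3: beta = 0.5, y = 0.137 + 0.5*(0.137 - 1.4288) = -0.509
  grad(y) = -1.1257, v = y - alpha*grad = -0.4706
  prox(v) = soft_thresh(-0.4706, 0.0822) = -0.3884
Iteration 4: beta = 0.6, y = -0.3884 + 0.6*(-0.3884 - 0.137) = -0.7036
  grad(y) = -3.8508, v = y - alpha*grad = -0.5723
  prox(v) = soft_thresh(-0.5723, 0.0822) = -0.4901
f(x_4) = 7*(-0.4901)^2 + 6*(-0.4901) + 2.41*|-0.4901| = -0.078


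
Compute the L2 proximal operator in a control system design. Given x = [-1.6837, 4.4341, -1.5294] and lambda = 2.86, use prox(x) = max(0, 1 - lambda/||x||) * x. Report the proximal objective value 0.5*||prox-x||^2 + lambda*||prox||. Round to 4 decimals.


Step 1: Compute ||x||.
||x|| = 4.9835
Step 2: Compute scaling factor.
scale = max(0, 1 - 2.86/4.9835) = 0.4261
Step 3: prox(x) = [-0.7174, 1.8894, -0.6517]
||prox(x)|| = 2.1235
Step 4: Proximal objective.
0.5*||prox-x||^2 = 4.0898
lambda*||prox|| = 6.0732
Total = 10.163


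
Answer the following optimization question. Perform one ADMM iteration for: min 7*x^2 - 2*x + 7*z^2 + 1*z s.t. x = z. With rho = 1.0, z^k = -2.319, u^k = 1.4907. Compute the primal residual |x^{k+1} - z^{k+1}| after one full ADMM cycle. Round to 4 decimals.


ADMM iteration with rho = 1.0, z^k = -2.319, u^k = 1.4907
Step 1: x-update.
Minimize 7*x^2 - 2*x + (1.0/2)*(x + 2.319 + 1.4907)^2
FOC: (2*7 + 1.0)*x = 2 + 1.0*(-2.319 - 1.4907)
x^{k+1} = -0.1206
Step 2: z-update.
Minimize 7*z^2 + 1*z + (1.0/2)*(-0.1206 - z + 1.4907)^2
FOC: (2*7 + 1.0)*z = -1 + 1.0*(-0.1206 + 1.4907)
z^{k+1} = 0.0247
Step 3: u-update.
u^{k+1} = 1.4907 - 0.1206 - 0.0247 = 1.3454
Step 4: Primal residual = |-0.1206 - 0.0247| = 0.1453


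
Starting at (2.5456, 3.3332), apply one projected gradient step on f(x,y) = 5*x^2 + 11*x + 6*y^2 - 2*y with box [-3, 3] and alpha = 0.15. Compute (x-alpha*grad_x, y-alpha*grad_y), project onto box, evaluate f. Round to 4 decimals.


Step 1: Compute gradient at (2.5456, 3.3332).
grad_x = 2*5*2.5456 + 11 = 36.456
grad_y = 2*6*3.3332 - 2 = 37.9984
Step 2: Gradient step.
x_raw = 2.5456 - 0.15*36.456 = -2.9228
y_raw = 3.3332 - 0.15*37.9984 = -2.3666
Step 3: Project onto [-3, 3].
x_proj = clip(-2.9228) = -2.9228
y_proj = clip(-2.3666) = -2.3666
Step 4: Evaluate f.
f(-2.9228, -2.3666) = 48.8998


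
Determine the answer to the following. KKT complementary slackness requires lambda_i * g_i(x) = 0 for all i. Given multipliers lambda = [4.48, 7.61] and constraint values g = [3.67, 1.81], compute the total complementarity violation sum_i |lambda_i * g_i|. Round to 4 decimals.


KKT complementary slackness check:
lambda_1 * g_1 = 4.48 * 3.67 = 16.4416
lambda_2 * g_2 = 7.61 * 1.81 = 13.7741
Total violation = 16.4416 + 13.7741 = 30.2157


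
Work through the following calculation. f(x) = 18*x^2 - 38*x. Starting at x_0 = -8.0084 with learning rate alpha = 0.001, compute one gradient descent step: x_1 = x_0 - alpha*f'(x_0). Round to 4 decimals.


We compute the gradient at x_0 and apply the update.
f'(x) = 36*x - 38
f'(-8.0084) = 36*-8.0084 - 38 = -326.3024
x_1 = -8.0084 - 0.001*-326.3024 = -7.6821


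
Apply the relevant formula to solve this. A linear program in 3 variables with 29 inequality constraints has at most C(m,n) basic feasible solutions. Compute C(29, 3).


Each vertex corresponds to some choice of n active constraints out of m, so the number of vertices is at most C(m, n) = m! / (n!(m-n)!).
m = 29, n = 3
Numerator: 29 * 28 * 27
Denominator: 3! = 6
C(29, 3) = 3654


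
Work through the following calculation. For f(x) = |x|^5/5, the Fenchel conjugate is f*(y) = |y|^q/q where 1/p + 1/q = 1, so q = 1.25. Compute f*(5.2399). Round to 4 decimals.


The conjugate exponent q satisfies 1/p + 1/q = 1.
p = 5, so q = 5/(5 - 1) = 1.25
|y|^q = 5.2399^1.25 = 7.9278
f*(5.2399) = 7.9278 / 1.25 = 6.3423


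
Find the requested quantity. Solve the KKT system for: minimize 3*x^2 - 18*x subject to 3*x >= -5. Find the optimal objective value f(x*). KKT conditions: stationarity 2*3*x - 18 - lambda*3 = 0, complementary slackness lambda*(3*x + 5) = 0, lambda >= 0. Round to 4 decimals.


Step 1: Try lambda = 0 (constraint inactive).
Stationarity: 2*3*x - 18 = 0
x* = 18/(2*3) = 3.0
Check constraint: 3*3.0 = 9.0 >= -5 -- satisfied.
Step 2: Compute optimal value.
f(x*) = 3*3.0^2 - 18*3.0 = -27.0


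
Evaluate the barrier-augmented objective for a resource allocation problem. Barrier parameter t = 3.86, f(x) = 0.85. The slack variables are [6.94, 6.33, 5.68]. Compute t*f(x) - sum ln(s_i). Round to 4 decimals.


Step 1: Compute log-barrier.
ln values: [1.9373, 1.8453, 1.737]
phi = -(1.9373 + 1.8453 + 1.737) = -5.5196
Step 2: Compute augmented objective.
t*f(x) = 3.86*0.85 = 3.281
Total = 3.281 - 5.5196 = -2.2386


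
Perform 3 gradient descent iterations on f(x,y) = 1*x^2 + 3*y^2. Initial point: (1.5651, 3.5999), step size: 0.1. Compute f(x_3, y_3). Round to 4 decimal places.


Gradient descent on f(x,y) = 1*x^2 + 3*y^2.
Starting point: (1.5651, 3.5999), alpha = 0.1
Step 1: grad_x = 2*1*1.5651 = 3.1302, grad_y = 2*3*3.5999 = 21.5994
  x_1 = 1.5651 - 0.1*3.1302 = 1.2521
  y_1 = 3.5999 - 0.1*21.5994 = 1.44
Step 2: grad_x = 2*1*1.2521 = 2.5042, grad_y = 2*3*1.44 = 8.6398
  x_2 = 1.2521 - 0.1*2.5042 = 1.0017
  y_2 = 1.44 - 0.1*8.6398 = 0.576
Step 3: grad_x = 2*1*1.0017 = 2.0033, grad_y = 2*3*0.576 = 3.4559
  x_3 = 1.0017 - 0.1*2.0033 = 0.8013
  y_3 = 0.576 - 0.1*3.4559 = 0.2304
f(0.8013, 0.2304) = 1*0.8013^2 + 3*0.2304^2 = 0.8014


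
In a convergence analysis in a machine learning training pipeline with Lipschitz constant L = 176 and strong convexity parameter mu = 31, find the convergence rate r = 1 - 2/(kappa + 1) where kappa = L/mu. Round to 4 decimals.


Step 1: Compute the condition number.
kappa = L/mu = 176/31 = 5.6774
Step 2: Compute the convergence rate.
r = 1 - 2/(kappa + 1) = 1 - 2*mu/(L + mu) = (L - mu)/(L + mu) = 145/207 = 0.7005


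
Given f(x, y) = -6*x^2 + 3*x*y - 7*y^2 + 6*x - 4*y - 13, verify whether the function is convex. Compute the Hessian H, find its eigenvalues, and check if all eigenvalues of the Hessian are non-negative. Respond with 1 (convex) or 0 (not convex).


The Hessian of f(x,y) = -6*x^2 + 3*x*y - 7*y^2 + 6*x - 4*y - 13 is:
H = [[-12, 3], [3, -14]]
Trace = -12 - 14 = -26
Determinant = -12*-14 - (3)^2 = 159
Discriminant = (-26)^2 - 4*159 = 40.0
Eigenvalues: lambda_1 = -16.1623, lambda_2 = -9.8377
The function is not convex.

0


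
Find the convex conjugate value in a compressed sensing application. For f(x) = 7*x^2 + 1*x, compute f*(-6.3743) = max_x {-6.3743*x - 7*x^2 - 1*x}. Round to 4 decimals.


f*(y) = sup_x {y*x - a*x^2 - b*x} = sup_x {(y-b)*x - a*x^2}
FOC: (y - b) - 2a*x = 0 => x* = (y - b)/(2a)
x* = (-6.3743 - 1)/(2*7) = -0.5267
f*(-6.3743) = (y-b)^2/(4a) = (-6.3743 - 1)^2/(4*7)
= 54.3803/28 = 1.9422


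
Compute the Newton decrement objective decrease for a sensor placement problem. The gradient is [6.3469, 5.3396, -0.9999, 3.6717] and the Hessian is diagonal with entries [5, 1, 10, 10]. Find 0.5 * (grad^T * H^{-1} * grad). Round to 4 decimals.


Step 1: H is diagonal, so H^(-1) * g = [1.2694, 5.3396, -0.1, 0.3672].
Step 2: g^T H^(-1) g = sum_i g_i^2 / H_ii
  = (6.3469)^2/5 + (5.3396)^2/1 + (-0.9999)^2/10 + (3.6717)^2/10
  = 8.0566 + 28.5113 + 0.1 + 1.3481 = 38.0161
Step 3: Objective decrease = 0.5 * g^T H^(-1) g = 19.008


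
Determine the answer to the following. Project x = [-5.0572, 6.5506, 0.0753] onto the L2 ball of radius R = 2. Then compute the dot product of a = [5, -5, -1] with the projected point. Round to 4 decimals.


Step 1: Compute ||x|| (intermediates to 6 decimals).
||x|| = sqrt((-5.0572)^2 + 6.5506^2 + 0.0753^2) = 8.275947
Step 2: Project.
Since ||x|| > R, scale = R/||x|| = 2/8.275947 = 0.241664, proj(x) = scale * x
proj(x) = [-1.222143, 1.583044, 0.018197]
Step 3: Dot product.
a^T * proj(x) = 5*(-1.222143) - 5*1.583044 - 1*0.018197 = -14.0441


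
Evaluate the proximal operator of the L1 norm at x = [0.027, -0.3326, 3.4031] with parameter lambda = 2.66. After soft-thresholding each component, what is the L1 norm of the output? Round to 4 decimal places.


Soft-thresholding with lambda = 2.66:
prox(0.027) = sign(0.027)*max(|0.027| - 2.66, 0) = 0.0
prox(-0.3326) = sign(-0.3326)*max(|-0.3326| - 2.66, 0) = 0.0
prox(3.4031) = sign(3.4031)*max(|3.4031| - 2.66, 0) = 0.7431
prox(x) = [0.0, 0.0, 0.7431]
||prox(x)||_1 = 0.0 + 0.0 + 0.7431 = 0.7431


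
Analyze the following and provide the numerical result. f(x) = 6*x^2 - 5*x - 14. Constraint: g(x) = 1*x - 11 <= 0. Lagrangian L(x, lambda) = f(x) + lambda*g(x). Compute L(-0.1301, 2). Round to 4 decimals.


Step 1: Evaluate f(x).
f(-0.1301) = 6*(-0.1301)^2 - 5*(-0.1301) - 14 = -13.2479
Step 2: Evaluate g(x).
g(-0.1301) = 1*-0.1301 - 11 = -11.1301
Step 3: Compute Lagrangian.
L = -13.2479 + 2*-11.1301 = -35.5081


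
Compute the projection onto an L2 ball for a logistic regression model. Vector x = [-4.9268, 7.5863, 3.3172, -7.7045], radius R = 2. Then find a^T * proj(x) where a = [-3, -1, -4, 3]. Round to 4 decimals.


Step 1: Compute ||x|| (intermediates to 6 decimals).
||x|| = sqrt((-4.9268)^2 + 7.5863^2 + 3.3172^2 + (-7.7045)^2) = 12.336468
Step 2: Project.
Since ||x|| > R, scale = R/||x|| = 2/12.336468 = 0.162121, proj(x) = scale * x
proj(x) = [-0.798738, 1.229899, 0.537788, -1.249061]
Step 3: Dot product.
a^T * proj(x) = -3*(-0.798738) - 1*1.229899 - 4*0.537788 + 3*(-1.249061) = -4.732


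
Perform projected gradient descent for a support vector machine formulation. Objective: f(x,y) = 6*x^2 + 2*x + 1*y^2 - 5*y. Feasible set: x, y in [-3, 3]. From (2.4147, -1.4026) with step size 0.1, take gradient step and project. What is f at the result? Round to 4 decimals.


Step 1: Compute gradient at (2.4147, -1.4026).
grad_x = 2*6*2.4147 + 2 = 30.9764
grad_y = 2*1*-1.4026 - 5 = -7.8052
Step 2: Gradient step.
x_raw = 2.4147 - 0.1*30.9764 = -0.6829
y_raw = -1.4026 - 0.1*-7.8052 = -0.6221
Step 3: Project onto [-3, 3].
x_proj = clip(-0.6829) = -0.6829
y_proj = clip(-0.6221) = -0.6221
Step 4: Evaluate f.
f(-0.6829, -0.6221) = 4.9299


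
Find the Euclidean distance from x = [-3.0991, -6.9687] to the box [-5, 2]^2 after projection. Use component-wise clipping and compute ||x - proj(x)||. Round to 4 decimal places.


Project each component onto [-5, 2].
clip(-3.0991) = -3.0991, clip(-6.9687) = -5.0
Projection = [-3.0991, -5.0]
Squared diffs: [0.0, 3.8758]
Distance = sqrt(3.8758) = 1.9687


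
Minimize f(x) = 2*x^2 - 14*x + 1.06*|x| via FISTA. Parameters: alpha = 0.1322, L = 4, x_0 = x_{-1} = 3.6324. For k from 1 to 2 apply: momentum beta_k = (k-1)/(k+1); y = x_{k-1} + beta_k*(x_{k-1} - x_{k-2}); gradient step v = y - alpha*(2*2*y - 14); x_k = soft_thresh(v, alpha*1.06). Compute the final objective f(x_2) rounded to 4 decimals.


FISTA on f(x) = 2*x^2 - 14*x + 1.06*|x|
L = 4, alpha = 0.1322
Iteration 1: beta = 0.0, y = 3.6324 + 0.0*(3.6324 - 3.6324) = 3.6324
  grad(y) = 0.5296, v = y - alpha*grad = 3.5624
  prox(v) = soft_thresh(3.5624, 0.1401) = 3.4223
Iteration 2: beta = 0.3333, y = 3.4223 + 0.3333*(3.4223 - 3.6324) = 3.3522
  grad(y) = -0.5912, v = y - alpha*grad = 3.4304
  prox(v) = soft_thresh(3.4304, 0.1401) = 3.2902
f(x_2) = 2*3.2902^2 - 14*3.2902 + 1.06*|3.2902| = -20.9243


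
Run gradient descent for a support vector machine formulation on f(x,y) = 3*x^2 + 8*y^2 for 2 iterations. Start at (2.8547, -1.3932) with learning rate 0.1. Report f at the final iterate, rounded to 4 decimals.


Gradient descent on f(x,y) = 3*x^2 + 8*y^2.
Starting point: (2.8547, -1.3932), alpha = 0.1
Step 1: grad_x = 2*3*2.8547 = 17.1282, grad_y = 2*8*-1.3932 = -22.2912
  x_1 = 2.8547 - 0.1*17.1282 = 1.1419
  y_1 = -1.3932 - 0.1*-22.2912 = 0.8359
Step 2: grad_x = 2*3*1.1419 = 6.8513, grad_y = 2*8*0.8359 = 13.3747
  x_2 = 1.1419 - 0.1*6.8513 = 0.4568
  y_2 = 0.8359 - 0.1*13.3747 = -0.5016
f(0.4568, -0.5016) = 3*0.4568^2 + 8*(-0.5016)^2 = 2.6383


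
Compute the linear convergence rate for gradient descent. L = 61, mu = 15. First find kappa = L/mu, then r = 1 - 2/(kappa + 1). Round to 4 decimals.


Step 1: Compute the condition number.
kappa = L/mu = 61/15 = 4.0667
Step 2: Compute the convergence rate.
r = 1 - 2/(kappa + 1) = 1 - 2*mu/(L + mu) = (L - mu)/(L + mu) = 46/76 = 0.6053


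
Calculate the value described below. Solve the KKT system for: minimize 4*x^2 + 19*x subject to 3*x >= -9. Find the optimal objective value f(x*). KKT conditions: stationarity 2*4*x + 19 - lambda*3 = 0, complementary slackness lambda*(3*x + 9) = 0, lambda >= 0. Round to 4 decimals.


Step 1: Try lambda = 0 (constraint inactive).
Stationarity: 2*4*x + 19 = 0
x* = -19/(2*4) = -2.375
Check constraint: 3*-2.375 = -7.125 >= -9 -- satisfied.
Step 2: Compute optimal value.
f(x*) = 4*(-2.375)^2 + 19*(-2.375) = -22.5625


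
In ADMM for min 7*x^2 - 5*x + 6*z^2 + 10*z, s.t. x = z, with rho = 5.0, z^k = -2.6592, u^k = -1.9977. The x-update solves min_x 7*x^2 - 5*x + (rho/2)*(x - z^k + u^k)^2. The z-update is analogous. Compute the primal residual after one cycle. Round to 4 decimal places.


ADMM iteration with rho = 5.0, z^k = -2.6592, u^k = -1.9977
Step 1: x-update.
Minimize 7*x^2 - 5*x + (5.0/2)*(x + 2.6592 - 1.9977)^2
FOC: (2*7 + 5.0)*x = 5 + 5.0*(-2.6592 + 1.9977)
x^{k+1} = 0.0891
Step 2: z-update.
Minimize 6*z^2 + 10*z + (5.0/2)*(0.0891 - z - 1.9977)^2
FOC: (2*6 + 5.0)*z = -10 + 5.0*(0.0891 - 1.9977)
z^{k+1} = -1.1496
Step 3: u-update.
u^{k+1} = -1.9977 + 0.0891 + 1.1496 = -0.759
Step 4: Primal residual = |0.0891 + 1.1496| = 1.2387


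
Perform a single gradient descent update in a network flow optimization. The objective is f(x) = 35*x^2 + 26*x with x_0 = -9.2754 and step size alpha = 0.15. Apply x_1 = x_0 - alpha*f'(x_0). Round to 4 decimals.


We compute the gradient at x_0 and apply the update.
f'(x) = 70*x + 26
f'(-9.2754) = 70*-9.2754 + 26 = -623.278
x_1 = -9.2754 - 0.15*-623.278 = 84.2163


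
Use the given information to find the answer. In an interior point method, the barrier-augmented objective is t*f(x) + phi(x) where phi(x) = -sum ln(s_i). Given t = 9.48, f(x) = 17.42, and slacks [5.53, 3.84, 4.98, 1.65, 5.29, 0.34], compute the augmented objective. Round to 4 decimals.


Step 1: Compute log-barrier.
ln values: [1.7102, 1.3455, 1.6054, 0.5008, 1.6658, -1.0788]
phi = -(1.7102 + 1.3455 + 1.6054 + 0.5008 + 1.6658 - 1.0788) = -5.7489
Step 2: Compute augmented objective.
t*f(x) = 9.48*17.42 = 165.1416
Total = 165.1416 - 5.7489 = 159.3927


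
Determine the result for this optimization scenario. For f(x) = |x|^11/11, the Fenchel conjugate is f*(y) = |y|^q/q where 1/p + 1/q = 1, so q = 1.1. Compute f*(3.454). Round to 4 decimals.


The conjugate exponent q satisfies 1/p + 1/q = 1.
p = 11, so q = 11/(11 - 1) = 1.1
|y|^q = 3.454^1.1 = 3.9098
f*(3.454) = 3.9098 / 1.1 = 3.5544


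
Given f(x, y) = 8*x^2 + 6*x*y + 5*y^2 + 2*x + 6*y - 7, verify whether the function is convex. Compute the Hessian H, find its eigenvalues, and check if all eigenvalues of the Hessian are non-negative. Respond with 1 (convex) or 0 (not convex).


The Hessian of f(x,y) = 8*x^2 + 6*x*y + 5*y^2 + 2*x + 6*y - 7 is:
H = [[16, 6], [6, 10]]
Trace = 16 + 10 = 26
Determinant = 16*10 - (6)^2 = 124
Discriminant = (26)^2 - 4*124 = 180.0
Eigenvalues: lambda_1 = 6.2918, lambda_2 = 19.7082
The function is convex.

1


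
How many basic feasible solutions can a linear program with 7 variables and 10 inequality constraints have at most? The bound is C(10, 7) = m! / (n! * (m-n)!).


Each vertex corresponds to some choice of n active constraints out of m, so the number of vertices is at most C(m, n) = m! / (n!(m-n)!).
m = 10, n = 7
Numerator: 10 * 9 * 8 * 7 * 6 * 5 * 4
Denominator: 7! = 5040
C(10, 7) = 120


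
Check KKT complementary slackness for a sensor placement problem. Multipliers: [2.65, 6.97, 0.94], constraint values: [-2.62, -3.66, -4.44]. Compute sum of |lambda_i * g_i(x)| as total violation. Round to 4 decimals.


KKT complementary slackness check:
lambda_1 * g_1 = 2.65 * -2.62 = -6.943
lambda_2 * g_2 = 6.97 * -3.66 = -25.5102
lambda_3 * g_3 = 0.94 * -4.44 = -4.1736
Total violation = 6.943 + 25.5102 + 4.1736 = 36.6268


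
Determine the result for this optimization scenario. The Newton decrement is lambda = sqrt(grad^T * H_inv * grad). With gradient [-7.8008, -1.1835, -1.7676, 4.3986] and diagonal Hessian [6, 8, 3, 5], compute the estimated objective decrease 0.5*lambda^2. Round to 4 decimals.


Step 1: H is diagonal, so H^(-1) * g = [-1.3001, -0.1479, -0.5892, 0.8797].
Step 2: g^T H^(-1) g = sum_i g_i^2 / H_ii
  = (-7.8008)^2/6 + (-1.1835)^2/8 + (-1.7676)^2/3 + (4.3986)^2/5
  = 10.1421 + 0.1751 + 1.0415 + 3.8695 = 15.2282
Step 3: Objective decrease = 0.5 * g^T H^(-1) g = 7.6141


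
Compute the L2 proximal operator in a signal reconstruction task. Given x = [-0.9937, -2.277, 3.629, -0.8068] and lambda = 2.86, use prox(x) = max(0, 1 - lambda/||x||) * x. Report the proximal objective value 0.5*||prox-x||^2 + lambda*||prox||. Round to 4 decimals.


Step 1: Compute ||x||.
||x|| = 4.4713
Step 2: Compute scaling factor.
scale = max(0, 1 - 2.86/4.4713) = 0.3604
Step 3: prox(x) = [-0.3581, -0.8206, 1.3078, -0.2907]
||prox(x)|| = 1.6113
Step 4: Proximal objective.
0.5*||prox-x||^2 = 4.0898
lambda*||prox|| = 4.6083
Total = 8.6982


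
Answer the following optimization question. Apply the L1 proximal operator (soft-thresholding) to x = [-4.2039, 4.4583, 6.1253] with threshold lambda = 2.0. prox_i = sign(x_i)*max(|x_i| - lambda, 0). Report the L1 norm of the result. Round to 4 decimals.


Soft-thresholding with lambda = 2.0:
prox(-4.2039) = sign(-4.2039)*max(|-4.2039| - 2.0, 0) = -2.2039
prox(4.4583) = sign(4.4583)*max(|4.4583| - 2.0, 0) = 2.4583
prox(6.1253) = sign(6.1253)*max(|6.1253| - 2.0, 0) = 4.1253
prox(x) = [-2.2039, 2.4583, 4.1253]
||prox(x)||_1 = 2.2039 + 2.4583 + 4.1253 = 8.7875


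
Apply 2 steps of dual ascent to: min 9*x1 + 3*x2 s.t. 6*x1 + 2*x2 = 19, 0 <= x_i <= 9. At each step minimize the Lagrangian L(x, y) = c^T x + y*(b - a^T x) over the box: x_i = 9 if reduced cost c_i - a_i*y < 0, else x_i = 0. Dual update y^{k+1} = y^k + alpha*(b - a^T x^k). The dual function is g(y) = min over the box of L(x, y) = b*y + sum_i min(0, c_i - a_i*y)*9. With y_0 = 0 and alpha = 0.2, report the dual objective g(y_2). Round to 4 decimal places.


Dual ascent for LP: min 9*x1 + 3*x2, 6*x1 + 2*x2 = 19, 0 <= x_i <= 9
Step 1: y^k = 0.0, reduced costs: (9.0, 3.0)
  x^k = (0.0, 0.0), subgradient = b - a^T x = 19.0
  y^{k+1} = 0.0 + 0.2*19.0 = 3.8
Step 2: y^k = 3.8, reduced costs: (-13.8, -4.6)
  x^k = (9.0, 9.0), subgradient = b - a^T x = -53.0
  y^{k+1} = 3.8 + 0.2*-53.0 = -6.8
Dual objective at y_2 = -6.8: reduced costs (49.8, 16.6), box minimizer x = (0.0, 0.0)
g(y_2) = b*y + (c1 - a1*y)*x1 + (c2 - a2*y)*x2 = 19*(-6.8) + 49.8*0.0 + 16.6*0.0 = -129.2 + 0.0 + 0.0 = -129.2


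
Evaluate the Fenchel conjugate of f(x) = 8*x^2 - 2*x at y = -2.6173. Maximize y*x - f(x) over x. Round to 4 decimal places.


f*(y) = sup_x {y*x - a*x^2 - b*x} = sup_x {(y-b)*x - a*x^2}
FOC: (y - b) - 2a*x = 0 => x* = (y - b)/(2a)
x* = (-2.6173 + 2)/(2*8) = -0.0386
f*(-2.6173) = (y-b)^2/(4a) = (-2.6173 + 2)^2/(4*8)
= 0.3811/32 = 0.0119


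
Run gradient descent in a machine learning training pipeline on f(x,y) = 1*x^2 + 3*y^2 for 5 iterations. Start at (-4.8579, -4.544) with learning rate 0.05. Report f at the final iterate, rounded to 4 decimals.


Gradient descent on f(x,y) = 1*x^2 + 3*y^2.
Starting point: (-4.8579, -4.544), alpha = 0.05
Step 1: grad_x = 2*1*-4.8579 = -9.7158, grad_y = 2*3*-4.544 = -27.264
  x_1 = -4.8579 - 0.05*-9.7158 = -4.3721
  y_1 = -4.544 - 0.05*-27.264 = -3.1808
Step 2: grad_x = 2*1*-4.3721 = -8.7442, grad_y = 2*3*-3.1808 = -19.0848
  x_2 = -4.3721 - 0.05*-8.7442 = -3.9349
  y_2 = -3.1808 - 0.05*-19.0848 = -2.2266
Step 3: grad_x = 2*1*-3.9349 = -7.8698, grad_y = 2*3*-2.2266 = -13.3594
  x_3 = -3.9349 - 0.05*-7.8698 = -3.5414
  y_3 = -2.2266 - 0.05*-13.3594 = -1.5586
Step 4: grad_x = 2*1*-3.5414 = -7.0828, grad_y = 2*3*-1.5586 = -9.3516
  x_4 = -3.5414 - 0.05*-7.0828 = -3.1873
  y_4 = -1.5586 - 0.05*-9.3516 = -1.091
Step 5: grad_x = 2*1*-3.1873 = -6.3745, grad_y = 2*3*-1.091 = -6.5461
  x_5 = -3.1873 - 0.05*-6.3745 = -2.8685
  y_5 = -1.091 - 0.05*-6.5461 = -0.7637
f(-2.8685, -0.7637) = 1*(-2.8685)^2 + 3*(-0.7637)^2 = 9.9783


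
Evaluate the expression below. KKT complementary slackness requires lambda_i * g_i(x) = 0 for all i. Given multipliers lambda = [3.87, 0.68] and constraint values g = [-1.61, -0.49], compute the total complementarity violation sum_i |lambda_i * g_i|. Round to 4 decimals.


KKT complementary slackness check:
lambda_1 * g_1 = 3.87 * -1.61 = -6.2307
lambda_2 * g_2 = 0.68 * -0.49 = -0.3332
Total violation = 6.2307 + 0.3332 = 6.5639


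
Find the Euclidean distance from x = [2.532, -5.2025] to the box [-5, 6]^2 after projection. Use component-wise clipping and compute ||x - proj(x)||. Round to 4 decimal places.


Project each component onto [-5, 6].
clip(2.532) = 2.532, clip(-5.2025) = -5.0
Projection = [2.532, -5.0]
Squared diffs: [0.0, 0.041]
Distance = sqrt(0.041) = 0.2025


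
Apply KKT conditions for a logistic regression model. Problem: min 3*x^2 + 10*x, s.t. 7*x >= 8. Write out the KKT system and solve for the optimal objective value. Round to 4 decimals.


Step 1: Try lambda = 0 (constraint inactive).
x_unc = -10/(2*3) = -1.6667
Check: 7*-1.6667 = -11.6669 < 8 -- violated!
Step 2: Constraint must be active: 7*x = 8
x* = 8/7 = 1.1429 (rounded; the exact value 8/7 is used below)
lambda = (2*3*(8/7) + 10)/7 = 2.4082
Step 3: Compute optimal value.
f(x*) = 3*(8/7)^2 + 10*(8/7) = 15.3469


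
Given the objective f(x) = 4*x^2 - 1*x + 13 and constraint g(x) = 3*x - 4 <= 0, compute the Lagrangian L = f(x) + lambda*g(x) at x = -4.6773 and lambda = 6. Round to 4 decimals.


Step 1: Evaluate f(x).
f(-4.6773) = 4*(-4.6773)^2 - 1*(-4.6773) + 13 = 105.1858
Step 2: Evaluate g(x).
g(-4.6773) = 3*-4.6773 - 4 = -18.0319
Step 3: Compute Lagrangian.
L = 105.1858 + 6*-18.0319 = -3.0056


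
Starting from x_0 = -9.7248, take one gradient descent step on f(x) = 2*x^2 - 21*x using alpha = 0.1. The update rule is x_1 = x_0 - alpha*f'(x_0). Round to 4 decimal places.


We compute the gradient at x_0 and apply the update.
f'(x) = 4*x - 21
f'(-9.7248) = 4*-9.7248 - 21 = -59.8992
x_1 = -9.7248 - 0.1*-59.8992 = -3.7349


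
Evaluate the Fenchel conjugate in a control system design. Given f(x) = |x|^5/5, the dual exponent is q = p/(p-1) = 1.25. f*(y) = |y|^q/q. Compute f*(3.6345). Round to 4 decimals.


The conjugate exponent q satisfies 1/p + 1/q = 1.
p = 5, so q = 5/(5 - 1) = 1.25
|y|^q = 3.6345^1.25 = 5.0183
f*(3.6345) = 5.0183 / 1.25 = 4.0146


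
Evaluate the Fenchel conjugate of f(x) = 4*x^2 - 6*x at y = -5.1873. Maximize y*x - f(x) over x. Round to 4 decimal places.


f*(y) = sup_x {y*x - a*x^2 - b*x} = sup_x {(y-b)*x - a*x^2}
FOC: (y - b) - 2a*x = 0 => x* = (y - b)/(2a)
x* = (-5.1873 + 6)/(2*4) = 0.1016
f*(-5.1873) = (y-b)^2/(4a) = (-5.1873 + 6)^2/(4*4)
= 0.6605/16 = 0.0413


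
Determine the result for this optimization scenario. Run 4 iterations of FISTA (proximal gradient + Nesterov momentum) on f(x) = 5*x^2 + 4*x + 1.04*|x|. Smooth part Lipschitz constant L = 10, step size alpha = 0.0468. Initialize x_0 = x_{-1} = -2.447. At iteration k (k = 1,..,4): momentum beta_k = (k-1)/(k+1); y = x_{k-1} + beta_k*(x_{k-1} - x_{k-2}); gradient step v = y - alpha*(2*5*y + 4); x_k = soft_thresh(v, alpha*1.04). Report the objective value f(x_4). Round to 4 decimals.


FISTA on f(x) = 5*x^2 + 4*x + 1.04*|x|
L = 10, alpha = 0.0468
Iteration 1: beta = 0.0, y = -2.447 + 0.0*(-2.447 + 2.447) = -2.447
  grad(y) = -20.47, v = y - alpha*grad = -1.489
  prox(v) = soft_thresh(-1.489, 0.0487) = -1.4403
Iteration 2: beta = 0.3333, y = -1.4403 + 0.3333*(-1.4403 + 2.447) = -1.1048
  grad(y) = -7.0478, v = y - alpha*grad = -0.7749
  prox(v) = soft_thresh(-0.7749, 0.0487) = -0.7263
Iteration 3: beta = 0.5, y = -0.7263 + 0.5*(-0.7263 + 1.4403) = -0.3692
  grad(y) = 0.3076, v = y - alpha*grad = -0.3836
  prox(v) = soft_thresh(-0.3836, 0.0487) = -0.335
Iteration 4: beta = 0.6, y = -0.335 + 0.6*(-0.335 + 0.7263) = -0.1002
  grad(y) = 2.9982, v = y - alpha*grad = -0.2405
  prox(v) = soft_thresh(-0.2405, 0.0487) = -0.1918
f(x_4) = 5*(-0.1918)^2 + 4*(-0.1918) + 1.04*|-0.1918| = -0.3838


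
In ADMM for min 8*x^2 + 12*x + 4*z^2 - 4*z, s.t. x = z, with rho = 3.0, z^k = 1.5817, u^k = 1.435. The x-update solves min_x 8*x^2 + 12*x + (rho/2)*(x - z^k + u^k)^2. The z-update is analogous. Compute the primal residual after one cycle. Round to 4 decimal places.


ADMM iteration with rho = 3.0, z^k = 1.5817, u^k = 1.435
Step 1: x-update.
Minimize 8*x^2 + 12*x + (3.0/2)*(x - 1.5817 + 1.435)^2
FOC: (2*8 + 3.0)*x = -12 + 3.0*(1.5817 - 1.435)
x^{k+1} = -0.6084
Step 2: z-update.
Minimize 4*z^2 - 4*z + (3.0/2)*(-0.6084 - z + 1.435)^2
FOC: (2*4 + 3.0)*z = 4 + 3.0*(-0.6084 + 1.435)
z^{k+1} = 0.5891
Step 3: u-update.
u^{k+1} = 1.435 - 0.6084 - 0.5891 = 0.2375
Step 4: Primal residual = |-0.6084 - 0.5891| = 1.1975


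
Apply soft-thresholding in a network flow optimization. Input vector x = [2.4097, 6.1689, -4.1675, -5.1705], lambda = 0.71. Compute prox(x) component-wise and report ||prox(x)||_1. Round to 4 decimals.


Soft-thresholding with lambda = 0.71:
prox(2.4097) = sign(2.4097)*max(|2.4097| - 0.71, 0) = 1.6997
prox(6.1689) = sign(6.1689)*max(|6.1689| - 0.71, 0) = 5.4589
prox(-4.1675) = sign(-4.1675)*max(|-4.1675| - 0.71, 0) = -3.4575
prox(-5.1705) = sign(-5.1705)*max(|-5.1705| - 0.71, 0) = -4.4605
prox(x) = [1.6997, 5.4589, -3.4575, -4.4605]
||prox(x)||_1 = 1.6997 + 5.4589 + 3.4575 + 4.4605 = 15.0766


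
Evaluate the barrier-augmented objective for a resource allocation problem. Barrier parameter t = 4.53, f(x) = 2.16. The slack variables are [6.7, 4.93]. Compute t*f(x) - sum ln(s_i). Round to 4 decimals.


Step 1: Compute log-barrier.
ln values: [1.9021, 1.5953]
phi = -(1.9021 + 1.5953) = -3.4974
Step 2: Compute augmented objective.
t*f(x) = 4.53*2.16 = 9.7848
Total = 9.7848 - 3.4974 = 6.2874


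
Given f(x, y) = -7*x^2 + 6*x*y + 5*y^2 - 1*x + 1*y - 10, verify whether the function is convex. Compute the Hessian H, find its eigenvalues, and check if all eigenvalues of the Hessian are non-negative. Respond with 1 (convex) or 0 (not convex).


The Hessian of f(x,y) = -7*x^2 + 6*x*y + 5*y^2 - 1*x + 1*y - 10 is:
H = [[-14, 6], [6, 10]]
Trace = -14 + 10 = -4
Determinant = -14*10 - (6)^2 = -176
Discriminant = (-4)^2 - 4*-176 = 720.0
Eigenvalues: lambda_1 = -15.4164, lambda_2 = 11.4164
The function is not convex.

0


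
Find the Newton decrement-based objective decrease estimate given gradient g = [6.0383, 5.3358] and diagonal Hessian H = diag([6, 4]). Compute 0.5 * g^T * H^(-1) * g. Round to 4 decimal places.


Step 1: H is diagonal, so H^(-1) * g = [1.0064, 1.334].
Step 2: g^T H^(-1) g = sum_i g_i^2 / H_ii
  = (6.0383)^2/6 + (5.3358)^2/4
  = 6.0768 + 7.1177 = 13.1945
Step 3: Objective decrease = 0.5 * g^T H^(-1) g = 6.5973


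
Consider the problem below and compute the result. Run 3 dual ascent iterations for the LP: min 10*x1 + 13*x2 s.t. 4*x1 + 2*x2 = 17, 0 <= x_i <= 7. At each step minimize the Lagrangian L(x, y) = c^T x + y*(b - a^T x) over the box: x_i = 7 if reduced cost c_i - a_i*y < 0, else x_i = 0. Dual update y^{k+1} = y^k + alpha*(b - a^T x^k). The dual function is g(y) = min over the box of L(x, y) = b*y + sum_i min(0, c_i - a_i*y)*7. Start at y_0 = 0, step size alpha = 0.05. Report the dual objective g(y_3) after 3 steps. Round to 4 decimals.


Dual ascent for LP: min 10*x1 + 13*x2, 4*x1 + 2*x2 = 17, 0 <= x_i <= 7
Step 1: y^k = 0.0, reduced costs: (10.0, 13.0)
  x^k = (0.0, 0.0), subgradient = b - a^T x = 17.0
  y^{k+1} = 0.0 + 0.05*17.0 = 0.85
Step 2: y^k = 0.85, reduced costs: (6.6, 11.3)
  x^k = (0.0, 0.0), subgradient = b - a^T x = 17.0
  y^{k+1} = 0.85 + 0.05*17.0 = 1.7
Step 3: y^k = 1.7, reduced costs: (3.2, 9.6)
  x^k = (0.0, 0.0), subgradient = b - a^T x = 17.0
  y^{k+1} = 1.7 + 0.05*17.0 = 2.55
Dual objective at y_3 = 2.55: reduced costs (-0.2, 7.9), box minimizer x = (7.0, 0.0)
g(y_3) = b*y + (c1 - a1*y)*x1 + (c2 - a2*y)*x2 = 17*2.55 + (-0.2)*7.0 + 7.9*0.0 = 43.35 - 1.4 + 0.0 = 41.95


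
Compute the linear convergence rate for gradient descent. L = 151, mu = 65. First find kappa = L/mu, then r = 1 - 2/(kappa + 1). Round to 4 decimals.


Step 1: Compute the condition number.
kappa = L/mu = 151/65 = 2.3231
Step 2: Compute the convergence rate.
r = 1 - 2/(kappa + 1) = 1 - 2*mu/(L + mu) = (L - mu)/(L + mu) = 86/216 = 0.3981


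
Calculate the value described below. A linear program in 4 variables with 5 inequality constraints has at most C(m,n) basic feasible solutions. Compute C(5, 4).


Each vertex corresponds to some choice of n active constraints out of m, so the number of vertices is at most C(m, n) = m! / (n!(m-n)!).
m = 5, n = 4
Numerator: 5 * 4 * 3 * 2
Denominator: 4! = 24
C(5, 4) = 5


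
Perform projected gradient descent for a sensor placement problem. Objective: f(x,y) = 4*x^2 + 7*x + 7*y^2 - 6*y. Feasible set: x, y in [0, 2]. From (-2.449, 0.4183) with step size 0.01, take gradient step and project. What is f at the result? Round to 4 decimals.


Step 1: Compute gradient at (-2.449, 0.4183).
grad_x = 2*4*-2.449 + 7 = -12.592
grad_y = 2*7*0.4183 - 6 = -0.1438
Step 2: Gradient step.
x_raw = -2.449 - 0.01*-12.592 = -2.3231
y_raw = 0.4183 - 0.01*-0.1438 = 0.4197
Step 3: Project onto [0, 2].
x_proj = clip(-2.3231) = 0.0
y_proj = clip(0.4197) = 0.4197
Step 4: Evaluate f.
f(0.0, 0.4197) = -1.2852


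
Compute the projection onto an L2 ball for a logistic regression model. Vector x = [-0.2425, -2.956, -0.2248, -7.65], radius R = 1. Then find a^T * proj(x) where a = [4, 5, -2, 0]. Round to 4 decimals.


Step 1: Compute ||x|| (intermediates to 6 decimals).
||x|| = sqrt((-0.2425)^2 + (-2.956)^2 + (-0.2248)^2 + (-7.65)^2) = 8.207909
Step 2: Project.
Since ||x|| > R, scale = R/||x|| = 1/8.207909 = 0.121834, proj(x) = scale * x
proj(x) = [-0.029545, -0.360141, -0.027388, -0.93203]
Step 3: Dot product.
a^T * proj(x) = 4*(-0.029545) + 5*(-0.360141) - 2*(-0.027388) + 0*(-0.93203) = -1.8641


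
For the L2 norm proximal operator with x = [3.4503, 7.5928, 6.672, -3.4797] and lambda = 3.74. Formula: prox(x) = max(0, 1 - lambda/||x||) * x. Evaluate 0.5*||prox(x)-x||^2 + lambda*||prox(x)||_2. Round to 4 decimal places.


Step 1: Compute ||x||.
||x|| = 11.2329
Step 2: Compute scaling factor.
scale = max(0, 1 - 3.74/11.2329) = 0.6671
Step 3: prox(x) = [2.3015, 5.0648, 4.4506, -2.3211]
||prox(x)|| = 7.4929
Step 4: Proximal objective.
0.5*||prox-x||^2 = 6.9938
lambda*||prox|| = 28.0234
Total = 35.0174


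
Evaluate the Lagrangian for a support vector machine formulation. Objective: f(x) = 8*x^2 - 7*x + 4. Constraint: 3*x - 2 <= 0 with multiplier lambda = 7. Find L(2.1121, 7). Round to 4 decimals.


Step 1: Evaluate f(x).
f(2.1121) = 8*2.1121^2 - 7*2.1121 + 4 = 24.903
Step 2: Evaluate g(x).
g(2.1121) = 3*2.1121 - 2 = 4.3363
Step 3: Compute Lagrangian.
L = 24.903 + 7*4.3363 = 55.2571


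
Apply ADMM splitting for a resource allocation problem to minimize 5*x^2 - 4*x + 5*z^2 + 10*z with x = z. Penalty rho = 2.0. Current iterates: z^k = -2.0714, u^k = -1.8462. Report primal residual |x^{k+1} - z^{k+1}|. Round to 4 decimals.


ADMM iteration with rho = 2.0, z^k = -2.0714, u^k = -1.8462
Step 1: x-update.
Minimize 5*x^2 - 4*x + (2.0/2)*(x + 2.0714 - 1.8462)^2
FOC: (2*5 + 2.0)*x = 4 + 2.0*(-2.0714 + 1.8462)
x^{k+1} = 0.2958
Step 2: z-update.
Minimize 5*z^2 + 10*z + (2.0/2)*(0.2958 - z - 1.8462)^2
FOC: (2*5 + 2.0)*z = -10 + 2.0*(0.2958 - 1.8462)
z^{k+1} = -1.0917
Step 3: u-update.
u^{k+1} = -1.8462 + 0.2958 + 1.0917 = -0.4587
Step 4: Primal residual = |0.2958 + 1.0917| = 1.3875


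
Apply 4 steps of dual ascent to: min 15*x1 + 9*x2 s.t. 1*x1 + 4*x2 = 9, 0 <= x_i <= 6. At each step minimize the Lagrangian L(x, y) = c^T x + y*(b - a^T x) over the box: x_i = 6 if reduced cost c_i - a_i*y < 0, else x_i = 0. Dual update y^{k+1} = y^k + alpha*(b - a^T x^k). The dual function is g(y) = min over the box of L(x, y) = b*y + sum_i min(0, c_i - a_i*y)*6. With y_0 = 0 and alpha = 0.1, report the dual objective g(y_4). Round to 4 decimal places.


Dual ascent for LP: min 15*x1 + 9*x2, 1*x1 + 4*x2 = 9, 0 <= x_i <= 6
Step 1: y^k = 0.0, reduced costs: (15.0, 9.0)
  x^k = (0.0, 0.0), subgradient = b - a^T x = 9.0
  y^{k+1} = 0.0 + 0.1*9.0 = 0.9
Step 2: y^k = 0.9, reduced costs: (14.1, 5.4)
  x^k = (0.0, 0.0), subgradient = b - a^T x = 9.0
  y^{k+1} = 0.9 + 0.1*9.0 = 1.8
Step 3: y^k = 1.8, reduced costs: (13.2, 1.8)
  x^k = (0.0, 0.0), subgradient = b - a^T x = 9.0
  y^{k+1} = 1.8 + 0.1*9.0 = 2.7
Step 4: y^k = 2.7, reduced costs: (12.3, -1.8)
  x^k = (0.0, 6.0), subgradient = b - a^T x = -15.0
  y^{k+1} = 2.7 + 0.1*-15.0 = 1.2
Dual objective at y_4 = 1.2: reduced costs (13.8, 4.2), box minimizer x = (0.0, 0.0)
g(y_4) = b*y + (c1 - a1*y)*x1 + (c2 - a2*y)*x2 = 9*1.2 + 13.8*0.0 + 4.2*0.0 = 10.8 + 0.0 + 0.0 = 10.8


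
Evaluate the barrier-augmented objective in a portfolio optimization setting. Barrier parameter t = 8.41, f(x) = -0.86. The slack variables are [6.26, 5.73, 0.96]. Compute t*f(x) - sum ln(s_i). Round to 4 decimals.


Step 1: Compute log-barrier.
ln values: [1.8342, 1.7457, -0.0408]
phi = -(1.8342 + 1.7457 - 0.0408) = -3.5391
Step 2: Compute augmented objective.
t*f(x) = 8.41*-0.86 = -7.2326
Total = -7.2326 - 3.5391 = -10.7717


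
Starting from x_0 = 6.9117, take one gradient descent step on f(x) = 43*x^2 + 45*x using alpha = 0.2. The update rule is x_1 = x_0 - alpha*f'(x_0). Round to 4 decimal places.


We compute the gradient at x_0 and apply the update.
f'(x) = 86*x + 45
f'(6.9117) = 86*6.9117 + 45 = 639.4062
x_1 = 6.9117 - 0.2*639.4062 = -120.9695


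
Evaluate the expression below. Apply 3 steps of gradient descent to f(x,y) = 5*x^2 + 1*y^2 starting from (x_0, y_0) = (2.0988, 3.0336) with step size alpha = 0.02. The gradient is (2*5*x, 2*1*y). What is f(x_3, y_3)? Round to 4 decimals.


Gradient descent on f(x,y) = 5*x^2 + 1*y^2.
Starting point: (2.0988, 3.0336), alpha = 0.02
Step 1: grad_x = 2*5*2.0988 = 20.988, grad_y = 2*1*3.0336 = 6.0672
  x_1 = 2.0988 - 0.02*20.988 = 1.679
  y_1 = 3.0336 - 0.02*6.0672 = 2.9123
Step 2: grad_x = 2*5*1.679 = 16.7904, grad_y = 2*1*2.9123 = 5.8245
  x_2 = 1.679 - 0.02*16.7904 = 1.3432
  y_2 = 2.9123 - 0.02*5.8245 = 2.7958
Step 3: grad_x = 2*5*1.3432 = 13.4323, grad_y = 2*1*2.7958 = 5.5915
  x_3 = 1.3432 - 0.02*13.4323 = 1.0746
  y_3 = 2.7958 - 0.02*5.5915 = 2.6839
f(1.0746, 2.6839) = 5*1.0746^2 + 1*2.6839^2 = 12.9772


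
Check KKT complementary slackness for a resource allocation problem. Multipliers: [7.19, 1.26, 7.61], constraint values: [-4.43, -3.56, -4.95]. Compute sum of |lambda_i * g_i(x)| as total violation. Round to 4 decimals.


KKT complementary slackness check:
lambda_1 * g_1 = 7.19 * -4.43 = -31.8517
lambda_2 * g_2 = 1.26 * -3.56 = -4.4856
lambda_3 * g_3 = 7.61 * -4.95 = -37.6695
Total violation = 31.8517 + 4.4856 + 37.6695 = 74.0068


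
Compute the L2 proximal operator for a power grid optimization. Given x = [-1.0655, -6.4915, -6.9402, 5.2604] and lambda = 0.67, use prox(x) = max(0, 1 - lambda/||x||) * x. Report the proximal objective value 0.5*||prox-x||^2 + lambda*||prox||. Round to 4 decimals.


Step 1: Compute ||x||.
||x|| = 10.9139
Step 2: Compute scaling factor.
scale = max(0, 1 - 0.67/10.9139) = 0.9386
Step 3: prox(x) = [-1.0001, -6.093, -6.5141, 4.9375]
||prox(x)|| = 10.2439
Step 4: Proximal objective.
0.5*||prox-x||^2 = 0.2245
lambda*||prox|| = 6.8634
Total = 7.0879


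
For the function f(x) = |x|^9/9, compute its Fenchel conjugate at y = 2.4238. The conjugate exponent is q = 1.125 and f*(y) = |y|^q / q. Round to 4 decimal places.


The conjugate exponent q satisfies 1/p + 1/q = 1.
p = 9, so q = 9/(9 - 1) = 1.125
|y|^q = 2.4238^1.125 = 2.7074
f*(2.4238) = 2.7074 / 1.125 = 2.4066


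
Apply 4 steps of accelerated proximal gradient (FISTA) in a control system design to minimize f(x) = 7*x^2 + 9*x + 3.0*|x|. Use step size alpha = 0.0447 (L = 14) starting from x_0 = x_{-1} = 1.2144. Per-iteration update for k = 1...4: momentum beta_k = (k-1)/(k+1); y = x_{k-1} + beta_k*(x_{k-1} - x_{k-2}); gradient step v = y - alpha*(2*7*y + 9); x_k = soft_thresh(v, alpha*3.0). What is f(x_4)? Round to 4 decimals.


FISTA on f(x) = 7*x^2 + 9*x + 3.0*|x|
L = 14, alpha = 0.0447
Iteration 1: beta = 0.0, y = 1.2144 + 0.0*(1.2144 - 1.2144) = 1.2144
  grad(y) = 26.0016, v = y - alpha*grad = 0.0521
  prox(v) = soft_thresh(0.0521, 0.1341) = 0.0
Iteration 2: beta = 0.3333, y = 0.0 + 0.3333*(0.0 - 1.2144) = -0.4048
  grad(y) = 3.3328, v = y - alpha*grad = -0.5538
  prox(v) = soft_thresh(-0.5538, 0.1341) = -0.4197
Iteration 3: beta = 0.5, y = -0.4197 + 0.5*(-0.4197 - 0.0) = -0.6295
  grad(y) = 0.1868, v = y - alpha*grad = -0.6379
  prox(v) = soft_thresh(-0.6379, 0.1341) = -0.5038
Iteration 4: beta = 0.6, y = -0.5038 + 0.6*(-0.5038 + 0.4197) = -0.5542
  grad(y) = 1.241, v = y - alpha*grad = -0.6097
  prox(v) = soft_thresh(-0.6097, 0.1341) = -0.4756
f(x_4) = 7*(-0.4756)^2 + 9*(-0.4756) + 3.0*|-0.4756| = -1.2702
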